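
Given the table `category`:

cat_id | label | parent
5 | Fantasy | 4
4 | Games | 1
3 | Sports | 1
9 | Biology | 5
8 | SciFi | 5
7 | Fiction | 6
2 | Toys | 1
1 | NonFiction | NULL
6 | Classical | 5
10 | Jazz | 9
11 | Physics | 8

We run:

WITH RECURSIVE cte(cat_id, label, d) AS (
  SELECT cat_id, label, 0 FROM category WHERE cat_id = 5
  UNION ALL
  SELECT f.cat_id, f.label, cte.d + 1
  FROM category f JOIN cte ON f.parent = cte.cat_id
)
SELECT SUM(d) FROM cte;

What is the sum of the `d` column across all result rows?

Base: cat_id=5 (Fantasy) at d 0.
Iteration 1: rows with parent in {5} -> Classical (id 6, d 1), SciFi (id 8, d 1), Biology (id 9, d 1).
Iteration 2: rows with parent in {6,8,9} -> Fiction (id 7, d 2), Jazz (id 10, d 2), Physics (id 11, d 2).
Iteration 3: no rows with parent in {7,10,11}; recursion stops.
SUM(d) = 0 + 1 + 1 + 1 + 2 + 2 + 2 = 9.

9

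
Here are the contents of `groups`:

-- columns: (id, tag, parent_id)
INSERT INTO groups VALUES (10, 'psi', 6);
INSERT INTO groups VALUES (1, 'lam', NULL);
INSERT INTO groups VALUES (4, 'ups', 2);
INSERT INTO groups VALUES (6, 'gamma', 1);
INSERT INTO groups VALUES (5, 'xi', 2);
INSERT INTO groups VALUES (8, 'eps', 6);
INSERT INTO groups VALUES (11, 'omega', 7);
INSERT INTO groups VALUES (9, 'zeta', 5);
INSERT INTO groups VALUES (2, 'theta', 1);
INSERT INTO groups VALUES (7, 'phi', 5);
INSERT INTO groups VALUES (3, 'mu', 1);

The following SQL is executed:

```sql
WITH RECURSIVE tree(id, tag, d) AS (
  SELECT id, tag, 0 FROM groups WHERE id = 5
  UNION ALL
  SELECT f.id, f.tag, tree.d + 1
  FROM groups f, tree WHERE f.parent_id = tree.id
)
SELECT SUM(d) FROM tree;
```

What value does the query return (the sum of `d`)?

4

Base: id=5 (xi) at d 0.
Iteration 1: rows with parent_id in {5} -> phi (id 7, d 1), zeta (id 9, d 1).
Iteration 2: rows with parent_id in {7,9} -> omega (id 11, d 2).
Iteration 3: no rows with parent_id in {11}; recursion stops.
SUM(d) = 0 + 1 + 1 + 2 = 4.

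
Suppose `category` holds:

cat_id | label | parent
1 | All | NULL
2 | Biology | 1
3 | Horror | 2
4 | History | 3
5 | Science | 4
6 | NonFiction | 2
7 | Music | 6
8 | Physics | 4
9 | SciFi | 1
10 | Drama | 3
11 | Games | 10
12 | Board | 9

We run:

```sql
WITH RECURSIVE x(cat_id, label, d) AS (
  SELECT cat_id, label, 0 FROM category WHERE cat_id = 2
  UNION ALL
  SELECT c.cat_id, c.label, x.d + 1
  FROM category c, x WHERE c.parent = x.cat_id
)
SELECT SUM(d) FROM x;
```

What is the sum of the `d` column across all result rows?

17

Base: cat_id=2 (Biology) at d 0.
Iteration 1: rows with parent in {2} -> Horror (id 3, d 1), NonFiction (id 6, d 1).
Iteration 2: rows with parent in {3,6} -> History (id 4, d 2), Music (id 7, d 2), Drama (id 10, d 2).
Iteration 3: rows with parent in {4,7,10} -> Science (id 5, d 3), Physics (id 8, d 3), Games (id 11, d 3).
Iteration 4: no rows with parent in {5,8,11}; recursion stops.
SUM(d) = 0 + 1 + 1 + 2 + 2 + 2 + 3 + 3 + 3 = 17.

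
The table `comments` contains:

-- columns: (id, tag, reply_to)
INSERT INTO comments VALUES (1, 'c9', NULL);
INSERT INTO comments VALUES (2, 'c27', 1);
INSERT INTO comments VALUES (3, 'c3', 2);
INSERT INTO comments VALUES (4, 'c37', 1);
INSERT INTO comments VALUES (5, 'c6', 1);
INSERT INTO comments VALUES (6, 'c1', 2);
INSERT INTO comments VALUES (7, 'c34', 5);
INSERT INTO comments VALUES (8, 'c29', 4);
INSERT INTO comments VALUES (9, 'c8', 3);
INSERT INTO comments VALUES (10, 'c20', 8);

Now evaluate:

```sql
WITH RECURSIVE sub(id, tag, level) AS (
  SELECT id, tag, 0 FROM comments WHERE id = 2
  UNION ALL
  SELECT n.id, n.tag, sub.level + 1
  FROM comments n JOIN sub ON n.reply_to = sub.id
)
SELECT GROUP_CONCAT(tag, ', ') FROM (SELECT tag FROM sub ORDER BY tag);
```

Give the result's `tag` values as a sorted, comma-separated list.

c1, c27, c3, c8

Base: id=2 (c27) at level 0.
Iteration 1: rows with reply_to in {2} -> c3 (id 3, level 1), c1 (id 6, level 1).
Iteration 2: rows with reply_to in {3,6} -> c8 (id 9, level 2).
Iteration 3: no rows with reply_to in {9}; recursion stops.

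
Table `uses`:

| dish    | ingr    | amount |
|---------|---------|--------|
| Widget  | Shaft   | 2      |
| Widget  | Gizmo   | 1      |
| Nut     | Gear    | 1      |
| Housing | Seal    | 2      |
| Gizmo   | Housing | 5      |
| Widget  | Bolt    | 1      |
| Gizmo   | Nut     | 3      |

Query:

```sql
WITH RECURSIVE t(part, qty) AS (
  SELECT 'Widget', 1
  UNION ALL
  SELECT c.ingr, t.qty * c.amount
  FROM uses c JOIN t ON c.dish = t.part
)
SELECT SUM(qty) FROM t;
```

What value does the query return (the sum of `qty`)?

Base: (Widget, qty=1).
Iteration 1: components of {Widget} -> Bolt = 1*1 = 1, Gizmo = 1*1 = 1, Shaft = 1*2 = 2.
Iteration 2: components of {Bolt,Gizmo,Shaft} -> Housing = 1*5 = 5, Nut = 1*3 = 3.
Iteration 3: components of {Housing,Nut} -> Gear = 3*1 = 3, Seal = 5*2 = 10.
Iteration 4: no further components; recursion stops.
SUM(qty) = 1 + 2 + 1 + 1 + 5 + 3 + 10 + 3 = 26.

26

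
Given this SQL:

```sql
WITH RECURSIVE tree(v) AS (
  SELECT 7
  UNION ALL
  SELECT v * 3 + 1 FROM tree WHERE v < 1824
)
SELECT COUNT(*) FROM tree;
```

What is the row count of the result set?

7

Base: v=7.
Iteration 1: 7 < 1824 holds -> v = 7 * 3 + 1 = 22.
Iteration 2: 22 < 1824 holds -> v = 22 * 3 + 1 = 67.
Iteration 3: 67 < 1824 holds -> v = 67 * 3 + 1 = 202.
Iteration 4: 202 < 1824 holds -> v = 202 * 3 + 1 = 607.
Iteration 5: 607 < 1824 holds -> v = 607 * 3 + 1 = 1822.
Iteration 6: 1822 < 1824 holds -> v = 1822 * 3 + 1 = 5467.
Iteration 7: 5467 < 1824 fails; recursion stops.
Total rows emitted: 7.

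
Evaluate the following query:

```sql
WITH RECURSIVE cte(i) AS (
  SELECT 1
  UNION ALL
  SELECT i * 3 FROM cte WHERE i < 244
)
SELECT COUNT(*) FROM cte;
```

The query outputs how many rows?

7

Base: i=1.
Iteration 1: 1 < 244 holds -> i = 1 * 3 = 3.
Iteration 2: 3 < 244 holds -> i = 3 * 3 = 9.
Iteration 3: 9 < 244 holds -> i = 9 * 3 = 27.
Iteration 4: 27 < 244 holds -> i = 27 * 3 = 81.
Iteration 5: 81 < 244 holds -> i = 81 * 3 = 243.
Iteration 6: 243 < 244 holds -> i = 243 * 3 = 729.
Iteration 7: 729 < 244 fails; recursion stops.
Total rows emitted: 7.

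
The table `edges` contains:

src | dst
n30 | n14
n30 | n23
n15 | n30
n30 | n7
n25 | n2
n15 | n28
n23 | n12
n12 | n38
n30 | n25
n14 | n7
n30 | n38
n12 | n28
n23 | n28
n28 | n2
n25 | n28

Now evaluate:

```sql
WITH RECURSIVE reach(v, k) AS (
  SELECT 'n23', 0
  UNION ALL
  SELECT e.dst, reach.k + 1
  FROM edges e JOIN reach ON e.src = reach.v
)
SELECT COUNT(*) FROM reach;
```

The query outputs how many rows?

Base: (n23, k=0).
Iteration 1: edges from {n23} -> (n12, k=1), (n28, k=1).
Iteration 2: edges from {n12,n28} -> (n2, k=2), (n28, k=2), (n38, k=2).
Iteration 3: edges from {n2,n28,n38} -> (n2, k=3).
Iteration 4: no outgoing edges from {n2}; recursion stops.
Total rows emitted: 7.

7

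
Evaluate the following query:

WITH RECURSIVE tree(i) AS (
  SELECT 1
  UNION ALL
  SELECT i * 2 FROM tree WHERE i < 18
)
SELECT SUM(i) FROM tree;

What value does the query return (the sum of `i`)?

63

Base: i=1.
Iteration 1: 1 < 18 holds -> i = 1 * 2 = 2.
Iteration 2: 2 < 18 holds -> i = 2 * 2 = 4.
Iteration 3: 4 < 18 holds -> i = 4 * 2 = 8.
Iteration 4: 8 < 18 holds -> i = 8 * 2 = 16.
Iteration 5: 16 < 18 holds -> i = 16 * 2 = 32.
Iteration 6: 32 < 18 fails; recursion stops.
SUM(i) = 1 + 2 + 4 + 8 + 16 + 32 = 63.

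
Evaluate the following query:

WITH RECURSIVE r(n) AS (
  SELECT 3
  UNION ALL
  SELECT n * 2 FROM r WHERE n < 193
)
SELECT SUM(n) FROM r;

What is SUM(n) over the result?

765

Base: n=3.
Iteration 1: 3 < 193 holds -> n = 3 * 2 = 6.
Iteration 2: 6 < 193 holds -> n = 6 * 2 = 12.
Iteration 3: 12 < 193 holds -> n = 12 * 2 = 24.
Iteration 4: 24 < 193 holds -> n = 24 * 2 = 48.
Iteration 5: 48 < 193 holds -> n = 48 * 2 = 96.
Iteration 6: 96 < 193 holds -> n = 96 * 2 = 192.
Iteration 7: 192 < 193 holds -> n = 192 * 2 = 384.
Iteration 8: 384 < 193 fails; recursion stops.
SUM(n) = 3 + 6 + 12 + 24 + 48 + 96 + 192 + 384 = 765.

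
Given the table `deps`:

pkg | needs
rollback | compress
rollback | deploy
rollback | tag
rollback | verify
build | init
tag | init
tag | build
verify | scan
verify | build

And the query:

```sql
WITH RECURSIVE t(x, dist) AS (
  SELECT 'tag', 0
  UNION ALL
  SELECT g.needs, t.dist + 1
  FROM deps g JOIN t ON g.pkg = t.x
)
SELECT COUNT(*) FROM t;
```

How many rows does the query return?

4

Base: (tag, dist=0).
Iteration 1: edges from {tag} -> (build, dist=1), (init, dist=1).
Iteration 2: edges from {build,init} -> (init, dist=2).
Iteration 3: no outgoing edges from {init}; recursion stops.
Total rows emitted: 4.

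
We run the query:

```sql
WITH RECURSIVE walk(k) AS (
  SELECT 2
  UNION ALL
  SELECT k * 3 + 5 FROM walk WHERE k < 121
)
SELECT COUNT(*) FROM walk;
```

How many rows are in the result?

Base: k=2.
Iteration 1: 2 < 121 holds -> k = 2 * 3 + 5 = 11.
Iteration 2: 11 < 121 holds -> k = 11 * 3 + 5 = 38.
Iteration 3: 38 < 121 holds -> k = 38 * 3 + 5 = 119.
Iteration 4: 119 < 121 holds -> k = 119 * 3 + 5 = 362.
Iteration 5: 362 < 121 fails; recursion stops.
Total rows emitted: 5.

5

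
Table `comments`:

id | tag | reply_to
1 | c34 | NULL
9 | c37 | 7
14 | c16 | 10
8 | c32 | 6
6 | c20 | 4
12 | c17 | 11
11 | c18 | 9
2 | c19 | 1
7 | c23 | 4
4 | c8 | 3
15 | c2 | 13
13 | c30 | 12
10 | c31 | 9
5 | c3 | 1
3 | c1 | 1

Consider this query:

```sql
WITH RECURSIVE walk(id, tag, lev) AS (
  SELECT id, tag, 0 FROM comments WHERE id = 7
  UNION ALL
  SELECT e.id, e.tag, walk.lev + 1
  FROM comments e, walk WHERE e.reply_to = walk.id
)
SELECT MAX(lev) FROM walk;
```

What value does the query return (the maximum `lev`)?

5

Base: id=7 (c23) at lev 0.
Iteration 1: rows with reply_to in {7} -> c37 (id 9, lev 1).
Iteration 2: rows with reply_to in {9} -> c31 (id 10, lev 2), c18 (id 11, lev 2).
Iteration 3: rows with reply_to in {10,11} -> c17 (id 12, lev 3), c16 (id 14, lev 3).
Iteration 4: rows with reply_to in {12,14} -> c30 (id 13, lev 4).
Iteration 5: rows with reply_to in {13} -> c2 (id 15, lev 5).
Iteration 6: no rows with reply_to in {15}; recursion stops.
lev values: 0, 1, 2, 2, 3, 3, 4, 5; the maximum is 5.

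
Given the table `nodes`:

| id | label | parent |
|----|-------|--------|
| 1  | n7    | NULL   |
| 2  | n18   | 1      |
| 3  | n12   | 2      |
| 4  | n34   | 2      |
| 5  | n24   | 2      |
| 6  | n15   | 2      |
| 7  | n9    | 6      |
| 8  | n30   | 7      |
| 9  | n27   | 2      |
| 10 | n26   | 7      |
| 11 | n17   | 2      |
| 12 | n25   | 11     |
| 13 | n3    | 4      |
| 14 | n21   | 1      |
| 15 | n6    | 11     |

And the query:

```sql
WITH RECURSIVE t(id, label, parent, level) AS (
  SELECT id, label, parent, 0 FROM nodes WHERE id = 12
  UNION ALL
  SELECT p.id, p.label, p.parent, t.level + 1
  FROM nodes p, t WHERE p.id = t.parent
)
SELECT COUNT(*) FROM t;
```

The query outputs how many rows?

4

Base: id=12 (n25), parent=11, level 0.
Iteration 1: join on id=11 -> n17 (id 11, parent=2, level 1).
Iteration 2: join on id=2 -> n18 (id 2, parent=1, level 2).
Iteration 3: join on id=1 -> n7 (id 1, parent=NULL, level 3).
Iteration 4: parent is NULL; no match; recursion stops.
Total rows emitted: 4.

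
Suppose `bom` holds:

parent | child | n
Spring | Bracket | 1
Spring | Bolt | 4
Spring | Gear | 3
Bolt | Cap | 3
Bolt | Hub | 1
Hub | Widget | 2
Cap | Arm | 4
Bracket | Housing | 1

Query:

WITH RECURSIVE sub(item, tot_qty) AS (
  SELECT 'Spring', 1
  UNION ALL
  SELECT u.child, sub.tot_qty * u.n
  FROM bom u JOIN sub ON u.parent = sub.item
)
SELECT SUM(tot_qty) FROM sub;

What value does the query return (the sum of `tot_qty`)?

82

Base: (Spring, tot_qty=1).
Iteration 1: components of {Spring} -> Bolt = 1*4 = 4, Bracket = 1*1 = 1, Gear = 1*3 = 3.
Iteration 2: components of {Bolt,Bracket,Gear} -> Cap = 4*3 = 12, Housing = 1*1 = 1, Hub = 4*1 = 4.
Iteration 3: components of {Cap,Housing,Hub} -> Arm = 12*4 = 48, Widget = 4*2 = 8.
Iteration 4: no further components; recursion stops.
SUM(tot_qty) = 1 + 1 + 4 + 3 + 1 + 12 + 4 + 48 + 8 = 82.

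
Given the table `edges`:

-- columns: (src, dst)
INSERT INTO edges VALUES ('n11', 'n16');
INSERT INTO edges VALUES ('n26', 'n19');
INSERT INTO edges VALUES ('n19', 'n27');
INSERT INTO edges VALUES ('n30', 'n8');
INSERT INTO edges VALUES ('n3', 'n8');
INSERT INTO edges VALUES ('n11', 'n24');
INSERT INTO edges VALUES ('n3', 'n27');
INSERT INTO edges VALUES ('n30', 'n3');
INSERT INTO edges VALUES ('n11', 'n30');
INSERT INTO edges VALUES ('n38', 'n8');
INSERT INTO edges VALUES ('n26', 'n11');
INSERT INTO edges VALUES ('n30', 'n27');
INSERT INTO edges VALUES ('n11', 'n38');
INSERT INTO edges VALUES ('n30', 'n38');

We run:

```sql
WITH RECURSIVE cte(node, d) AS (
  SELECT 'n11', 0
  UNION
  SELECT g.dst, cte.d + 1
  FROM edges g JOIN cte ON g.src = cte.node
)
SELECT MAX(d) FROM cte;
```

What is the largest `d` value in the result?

3

Base: (n11, d=0).
Iteration 1: edges from {n11} -> (n16, d=1), (n24, d=1), (n30, d=1), (n38, d=1).
Iteration 2: edges from {n16,n24,n30,n38} -> (n27, d=2), (n3, d=2), (n38, d=2), (n8, d=2). [UNION drops 1 duplicate row(s)]
Iteration 3: edges from {n27,n3,n38,n8} -> (n27, d=3), (n8, d=3). [UNION drops 1 duplicate row(s)]
Iteration 4: no outgoing edges from {n27,n8}; recursion stops.
d values: 0, 1, 1, 1, 1, 2, 2, 2, 2, 3, 3; the maximum is 3.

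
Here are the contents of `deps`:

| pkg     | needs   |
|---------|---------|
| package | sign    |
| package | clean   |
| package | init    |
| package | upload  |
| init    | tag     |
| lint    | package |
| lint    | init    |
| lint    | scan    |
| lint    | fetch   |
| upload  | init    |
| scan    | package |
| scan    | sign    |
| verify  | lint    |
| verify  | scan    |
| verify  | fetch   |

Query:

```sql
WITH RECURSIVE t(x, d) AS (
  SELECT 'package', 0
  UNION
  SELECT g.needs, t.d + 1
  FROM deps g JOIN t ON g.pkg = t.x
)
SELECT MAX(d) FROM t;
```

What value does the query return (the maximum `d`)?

Base: (package, d=0).
Iteration 1: edges from {package} -> (clean, d=1), (init, d=1), (sign, d=1), (upload, d=1).
Iteration 2: edges from {clean,init,sign,upload} -> (init, d=2), (tag, d=2).
Iteration 3: edges from {init,tag} -> (tag, d=3).
Iteration 4: no outgoing edges from {tag}; recursion stops.
d values: 0, 1, 1, 1, 1, 2, 2, 3; the maximum is 3.

3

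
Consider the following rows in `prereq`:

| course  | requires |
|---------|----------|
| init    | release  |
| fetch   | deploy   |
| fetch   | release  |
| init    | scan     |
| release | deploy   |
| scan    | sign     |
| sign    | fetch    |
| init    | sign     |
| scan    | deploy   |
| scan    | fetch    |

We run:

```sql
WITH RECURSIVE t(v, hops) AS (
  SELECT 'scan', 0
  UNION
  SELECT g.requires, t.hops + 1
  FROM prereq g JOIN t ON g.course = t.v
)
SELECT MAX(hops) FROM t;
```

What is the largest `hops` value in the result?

Base: (scan, hops=0).
Iteration 1: edges from {scan} -> (deploy, hops=1), (fetch, hops=1), (sign, hops=1).
Iteration 2: edges from {deploy,fetch,sign} -> (deploy, hops=2), (fetch, hops=2), (release, hops=2).
Iteration 3: edges from {deploy,fetch,release} -> (deploy, hops=3), (release, hops=3). [UNION drops 1 duplicate row(s)]
Iteration 4: edges from {deploy,release} -> (deploy, hops=4).
Iteration 5: no outgoing edges from {deploy}; recursion stops.
hops values: 0, 1, 1, 1, 2, 2, 2, 3, 3, 4; the maximum is 4.

4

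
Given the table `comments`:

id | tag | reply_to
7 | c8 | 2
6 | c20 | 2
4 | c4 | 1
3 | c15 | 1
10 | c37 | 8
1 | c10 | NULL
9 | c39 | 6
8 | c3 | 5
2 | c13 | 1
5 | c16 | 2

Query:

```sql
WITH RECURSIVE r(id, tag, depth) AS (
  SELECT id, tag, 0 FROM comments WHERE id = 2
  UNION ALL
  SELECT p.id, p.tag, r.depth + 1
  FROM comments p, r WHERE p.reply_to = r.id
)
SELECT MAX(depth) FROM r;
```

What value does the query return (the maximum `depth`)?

Base: id=2 (c13) at depth 0.
Iteration 1: rows with reply_to in {2} -> c16 (id 5, depth 1), c20 (id 6, depth 1), c8 (id 7, depth 1).
Iteration 2: rows with reply_to in {5,6,7} -> c3 (id 8, depth 2), c39 (id 9, depth 2).
Iteration 3: rows with reply_to in {8,9} -> c37 (id 10, depth 3).
Iteration 4: no rows with reply_to in {10}; recursion stops.
depth values: 0, 1, 1, 1, 2, 2, 3; the maximum is 3.

3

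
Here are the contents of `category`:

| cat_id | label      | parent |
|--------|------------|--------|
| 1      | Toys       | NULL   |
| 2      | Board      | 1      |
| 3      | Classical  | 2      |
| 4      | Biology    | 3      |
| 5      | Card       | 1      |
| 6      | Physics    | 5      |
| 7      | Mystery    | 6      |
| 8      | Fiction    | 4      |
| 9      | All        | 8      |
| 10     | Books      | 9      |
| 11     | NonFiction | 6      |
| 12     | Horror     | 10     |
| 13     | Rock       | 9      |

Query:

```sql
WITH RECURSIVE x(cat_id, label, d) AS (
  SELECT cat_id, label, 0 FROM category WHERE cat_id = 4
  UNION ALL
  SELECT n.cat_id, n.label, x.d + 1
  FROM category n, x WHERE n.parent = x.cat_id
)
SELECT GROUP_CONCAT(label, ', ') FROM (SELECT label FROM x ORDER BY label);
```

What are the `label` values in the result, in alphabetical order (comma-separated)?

All, Biology, Books, Fiction, Horror, Rock

Base: cat_id=4 (Biology) at d 0.
Iteration 1: rows with parent in {4} -> Fiction (id 8, d 1).
Iteration 2: rows with parent in {8} -> All (id 9, d 2).
Iteration 3: rows with parent in {9} -> Books (id 10, d 3), Rock (id 13, d 3).
Iteration 4: rows with parent in {10,13} -> Horror (id 12, d 4).
Iteration 5: no rows with parent in {12}; recursion stops.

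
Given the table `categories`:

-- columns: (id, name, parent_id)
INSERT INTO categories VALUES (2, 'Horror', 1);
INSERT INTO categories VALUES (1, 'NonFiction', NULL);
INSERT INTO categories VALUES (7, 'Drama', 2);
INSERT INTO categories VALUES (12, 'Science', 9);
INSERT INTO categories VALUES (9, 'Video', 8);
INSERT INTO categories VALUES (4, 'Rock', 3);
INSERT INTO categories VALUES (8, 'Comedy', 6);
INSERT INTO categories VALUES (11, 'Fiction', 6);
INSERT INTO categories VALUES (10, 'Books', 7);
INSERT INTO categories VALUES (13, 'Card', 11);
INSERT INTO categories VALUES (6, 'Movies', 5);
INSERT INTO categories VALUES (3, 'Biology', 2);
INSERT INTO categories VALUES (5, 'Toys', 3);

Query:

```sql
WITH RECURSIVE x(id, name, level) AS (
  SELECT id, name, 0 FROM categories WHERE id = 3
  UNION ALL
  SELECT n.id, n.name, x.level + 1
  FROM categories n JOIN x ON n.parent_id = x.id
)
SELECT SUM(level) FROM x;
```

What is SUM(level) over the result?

23

Base: id=3 (Biology) at level 0.
Iteration 1: rows with parent_id in {3} -> Rock (id 4, level 1), Toys (id 5, level 1).
Iteration 2: rows with parent_id in {4,5} -> Movies (id 6, level 2).
Iteration 3: rows with parent_id in {6} -> Comedy (id 8, level 3), Fiction (id 11, level 3).
Iteration 4: rows with parent_id in {8,11} -> Video (id 9, level 4), Card (id 13, level 4).
Iteration 5: rows with parent_id in {9,13} -> Science (id 12, level 5).
Iteration 6: no rows with parent_id in {12}; recursion stops.
SUM(level) = 0 + 1 + 1 + 2 + 3 + 3 + 4 + 4 + 5 = 23.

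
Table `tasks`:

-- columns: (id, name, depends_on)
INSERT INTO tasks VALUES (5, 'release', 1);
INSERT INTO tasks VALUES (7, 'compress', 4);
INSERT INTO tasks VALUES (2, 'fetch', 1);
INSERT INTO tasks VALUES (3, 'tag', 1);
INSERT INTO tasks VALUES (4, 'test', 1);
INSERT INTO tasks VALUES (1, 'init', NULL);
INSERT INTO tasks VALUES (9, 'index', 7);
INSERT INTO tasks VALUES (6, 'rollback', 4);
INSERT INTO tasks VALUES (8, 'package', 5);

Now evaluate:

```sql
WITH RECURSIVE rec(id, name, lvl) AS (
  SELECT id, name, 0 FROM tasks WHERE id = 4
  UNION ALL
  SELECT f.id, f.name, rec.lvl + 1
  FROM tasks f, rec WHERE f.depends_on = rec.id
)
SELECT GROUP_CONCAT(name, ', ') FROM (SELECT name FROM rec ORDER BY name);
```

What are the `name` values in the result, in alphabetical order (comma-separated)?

compress, index, rollback, test

Base: id=4 (test) at lvl 0.
Iteration 1: rows with depends_on in {4} -> rollback (id 6, lvl 1), compress (id 7, lvl 1).
Iteration 2: rows with depends_on in {6,7} -> index (id 9, lvl 2).
Iteration 3: no rows with depends_on in {9}; recursion stops.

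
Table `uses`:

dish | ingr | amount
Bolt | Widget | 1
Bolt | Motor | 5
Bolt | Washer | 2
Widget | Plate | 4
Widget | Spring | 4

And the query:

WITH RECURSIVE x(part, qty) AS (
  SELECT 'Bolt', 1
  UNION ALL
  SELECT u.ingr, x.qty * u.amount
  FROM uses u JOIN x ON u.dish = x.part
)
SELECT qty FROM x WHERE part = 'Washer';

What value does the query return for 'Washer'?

Base: (Bolt, qty=1).
Iteration 1: components of {Bolt} -> Motor = 1*5 = 5, Washer = 1*2 = 2, Widget = 1*1 = 1.
Iteration 2: components of {Motor,Washer,Widget} -> Plate = 1*4 = 4, Spring = 1*4 = 4.
Iteration 3: no further components; recursion stops.

2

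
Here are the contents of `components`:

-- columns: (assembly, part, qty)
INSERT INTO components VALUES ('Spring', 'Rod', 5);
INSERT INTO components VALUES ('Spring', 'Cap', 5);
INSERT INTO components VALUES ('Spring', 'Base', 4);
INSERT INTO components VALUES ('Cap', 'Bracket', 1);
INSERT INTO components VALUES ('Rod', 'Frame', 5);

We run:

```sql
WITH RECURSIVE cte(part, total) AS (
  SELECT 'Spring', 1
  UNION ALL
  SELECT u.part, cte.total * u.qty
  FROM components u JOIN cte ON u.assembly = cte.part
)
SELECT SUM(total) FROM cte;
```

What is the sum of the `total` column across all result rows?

45

Base: (Spring, total=1).
Iteration 1: components of {Spring} -> Base = 1*4 = 4, Cap = 1*5 = 5, Rod = 1*5 = 5.
Iteration 2: components of {Base,Cap,Rod} -> Bracket = 5*1 = 5, Frame = 5*5 = 25.
Iteration 3: no further components; recursion stops.
SUM(total) = 1 + 5 + 5 + 4 + 25 + 5 = 45.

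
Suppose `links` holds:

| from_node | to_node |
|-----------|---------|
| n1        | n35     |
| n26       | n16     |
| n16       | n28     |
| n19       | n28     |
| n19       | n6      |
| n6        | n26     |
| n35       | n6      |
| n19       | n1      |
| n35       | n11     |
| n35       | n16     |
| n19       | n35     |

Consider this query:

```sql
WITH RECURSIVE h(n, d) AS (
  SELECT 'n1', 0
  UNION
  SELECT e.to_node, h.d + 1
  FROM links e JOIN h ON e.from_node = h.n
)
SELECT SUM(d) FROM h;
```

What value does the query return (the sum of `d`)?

Base: (n1, d=0).
Iteration 1: edges from {n1} -> (n35, d=1).
Iteration 2: edges from {n35} -> (n11, d=2), (n16, d=2), (n6, d=2).
Iteration 3: edges from {n11,n16,n6} -> (n26, d=3), (n28, d=3).
Iteration 4: edges from {n26,n28} -> (n16, d=4).
Iteration 5: edges from {n16} -> (n28, d=5).
Iteration 6: no outgoing edges from {n28}; recursion stops.
SUM(d) = 0 + 1 + 2 + 2 + 2 + 3 + 3 + 4 + 5 = 22.

22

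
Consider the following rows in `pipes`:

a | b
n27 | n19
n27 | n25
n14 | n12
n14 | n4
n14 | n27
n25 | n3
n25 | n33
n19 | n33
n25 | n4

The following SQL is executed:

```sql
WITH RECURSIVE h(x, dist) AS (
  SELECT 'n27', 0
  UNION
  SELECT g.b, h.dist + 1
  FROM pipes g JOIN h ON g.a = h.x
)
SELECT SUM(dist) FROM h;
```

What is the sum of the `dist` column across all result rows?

8

Base: (n27, dist=0).
Iteration 1: edges from {n27} -> (n19, dist=1), (n25, dist=1).
Iteration 2: edges from {n19,n25} -> (n3, dist=2), (n33, dist=2), (n4, dist=2). [UNION drops 1 duplicate row(s)]
Iteration 3: no outgoing edges from {n3,n33,n4}; recursion stops.
SUM(dist) = 0 + 1 + 1 + 2 + 2 + 2 = 8.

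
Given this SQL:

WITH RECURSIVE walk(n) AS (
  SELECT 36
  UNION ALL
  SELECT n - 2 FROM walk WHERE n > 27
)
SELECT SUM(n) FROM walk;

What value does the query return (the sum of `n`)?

Base: n=36.
Iteration 1: 36 > 27 holds -> n = 36 - 2 = 34.
Iteration 2: 34 > 27 holds -> n = 34 - 2 = 32.
Iteration 3: 32 > 27 holds -> n = 32 - 2 = 30.
Iteration 4: 30 > 27 holds -> n = 30 - 2 = 28.
Iteration 5: 28 > 27 holds -> n = 28 - 2 = 26.
Iteration 6: 26 > 27 fails; recursion stops.
SUM(n) = 36 + 34 + 32 + 30 + 28 + 26 = 186.

186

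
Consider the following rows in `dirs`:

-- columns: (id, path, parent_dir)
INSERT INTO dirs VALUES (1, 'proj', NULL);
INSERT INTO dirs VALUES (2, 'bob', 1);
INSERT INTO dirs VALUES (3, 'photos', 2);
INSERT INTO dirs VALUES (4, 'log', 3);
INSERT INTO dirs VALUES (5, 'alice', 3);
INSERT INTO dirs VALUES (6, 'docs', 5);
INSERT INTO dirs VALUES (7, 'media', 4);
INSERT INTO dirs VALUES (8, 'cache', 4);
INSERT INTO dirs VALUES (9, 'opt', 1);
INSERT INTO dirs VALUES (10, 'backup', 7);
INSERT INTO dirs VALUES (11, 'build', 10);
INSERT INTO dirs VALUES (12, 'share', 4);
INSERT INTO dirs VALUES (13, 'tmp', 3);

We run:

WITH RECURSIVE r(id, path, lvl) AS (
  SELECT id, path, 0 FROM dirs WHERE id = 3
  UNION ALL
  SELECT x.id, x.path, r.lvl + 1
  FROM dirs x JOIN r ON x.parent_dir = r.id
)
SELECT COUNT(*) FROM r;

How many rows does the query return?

Base: id=3 (photos) at lvl 0.
Iteration 1: rows with parent_dir in {3} -> log (id 4, lvl 1), alice (id 5, lvl 1), tmp (id 13, lvl 1).
Iteration 2: rows with parent_dir in {4,5,13} -> docs (id 6, lvl 2), media (id 7, lvl 2), cache (id 8, lvl 2), share (id 12, lvl 2).
Iteration 3: rows with parent_dir in {6,7,8,12} -> backup (id 10, lvl 3).
Iteration 4: rows with parent_dir in {10} -> build (id 11, lvl 4).
Iteration 5: no rows with parent_dir in {11}; recursion stops.
Total rows emitted: 10.

10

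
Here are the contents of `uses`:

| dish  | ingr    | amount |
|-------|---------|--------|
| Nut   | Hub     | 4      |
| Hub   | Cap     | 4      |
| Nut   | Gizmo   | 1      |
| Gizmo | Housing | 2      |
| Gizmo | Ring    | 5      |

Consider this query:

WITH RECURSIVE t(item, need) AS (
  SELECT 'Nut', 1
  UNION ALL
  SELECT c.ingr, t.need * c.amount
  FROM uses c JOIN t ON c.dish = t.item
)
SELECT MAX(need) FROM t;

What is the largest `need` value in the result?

16

Base: (Nut, need=1).
Iteration 1: components of {Nut} -> Gizmo = 1*1 = 1, Hub = 1*4 = 4.
Iteration 2: components of {Gizmo,Hub} -> Cap = 4*4 = 16, Housing = 1*2 = 2, Ring = 1*5 = 5.
Iteration 3: no further components; recursion stops.
need values: 1, 4, 1, 16, 2, 5; the maximum is 16.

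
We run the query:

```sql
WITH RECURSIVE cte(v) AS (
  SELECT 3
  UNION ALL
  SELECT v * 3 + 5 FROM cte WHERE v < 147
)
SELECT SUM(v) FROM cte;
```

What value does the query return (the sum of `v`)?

Base: v=3.
Iteration 1: 3 < 147 holds -> v = 3 * 3 + 5 = 14.
Iteration 2: 14 < 147 holds -> v = 14 * 3 + 5 = 47.
Iteration 3: 47 < 147 holds -> v = 47 * 3 + 5 = 146.
Iteration 4: 146 < 147 holds -> v = 146 * 3 + 5 = 443.
Iteration 5: 443 < 147 fails; recursion stops.
SUM(v) = 3 + 14 + 47 + 146 + 443 = 653.

653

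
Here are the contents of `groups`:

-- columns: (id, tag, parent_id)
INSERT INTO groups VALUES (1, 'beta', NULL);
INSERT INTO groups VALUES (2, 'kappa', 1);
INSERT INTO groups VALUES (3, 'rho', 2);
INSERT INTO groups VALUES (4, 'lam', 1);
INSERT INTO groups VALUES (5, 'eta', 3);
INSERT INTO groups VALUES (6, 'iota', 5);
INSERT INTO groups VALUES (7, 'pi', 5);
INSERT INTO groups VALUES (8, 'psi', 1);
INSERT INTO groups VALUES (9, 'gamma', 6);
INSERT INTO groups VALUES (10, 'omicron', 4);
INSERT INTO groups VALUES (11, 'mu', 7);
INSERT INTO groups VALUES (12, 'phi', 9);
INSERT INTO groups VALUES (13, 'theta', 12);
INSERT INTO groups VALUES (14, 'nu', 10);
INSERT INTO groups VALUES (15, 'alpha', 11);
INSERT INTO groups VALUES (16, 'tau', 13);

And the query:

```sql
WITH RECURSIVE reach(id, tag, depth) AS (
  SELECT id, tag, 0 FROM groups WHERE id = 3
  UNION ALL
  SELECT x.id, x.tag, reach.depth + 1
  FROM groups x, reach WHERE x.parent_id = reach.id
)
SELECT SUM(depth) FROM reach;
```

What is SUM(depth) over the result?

Base: id=3 (rho) at depth 0.
Iteration 1: rows with parent_id in {3} -> eta (id 5, depth 1).
Iteration 2: rows with parent_id in {5} -> iota (id 6, depth 2), pi (id 7, depth 2).
Iteration 3: rows with parent_id in {6,7} -> gamma (id 9, depth 3), mu (id 11, depth 3).
Iteration 4: rows with parent_id in {9,11} -> phi (id 12, depth 4), alpha (id 15, depth 4).
Iteration 5: rows with parent_id in {12,15} -> theta (id 13, depth 5).
Iteration 6: rows with parent_id in {13} -> tau (id 16, depth 6).
Iteration 7: no rows with parent_id in {16}; recursion stops.
SUM(depth) = 0 + 1 + 2 + 2 + 3 + 3 + 4 + 4 + 5 + 6 = 30.

30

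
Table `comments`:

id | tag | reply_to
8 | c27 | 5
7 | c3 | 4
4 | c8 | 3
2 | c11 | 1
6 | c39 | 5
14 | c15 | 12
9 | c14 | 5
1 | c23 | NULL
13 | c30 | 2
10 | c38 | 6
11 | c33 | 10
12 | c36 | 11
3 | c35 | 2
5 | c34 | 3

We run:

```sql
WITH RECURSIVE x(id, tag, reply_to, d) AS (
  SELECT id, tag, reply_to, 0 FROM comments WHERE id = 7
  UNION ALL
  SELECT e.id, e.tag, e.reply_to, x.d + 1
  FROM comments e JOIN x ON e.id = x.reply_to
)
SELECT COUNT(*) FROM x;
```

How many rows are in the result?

Base: id=7 (c3), reply_to=4, d 0.
Iteration 1: join on id=4 -> c8 (id 4, reply_to=3, d 1).
Iteration 2: join on id=3 -> c35 (id 3, reply_to=2, d 2).
Iteration 3: join on id=2 -> c11 (id 2, reply_to=1, d 3).
Iteration 4: join on id=1 -> c23 (id 1, reply_to=NULL, d 4).
Iteration 5: reply_to is NULL; no match; recursion stops.
Total rows emitted: 5.

5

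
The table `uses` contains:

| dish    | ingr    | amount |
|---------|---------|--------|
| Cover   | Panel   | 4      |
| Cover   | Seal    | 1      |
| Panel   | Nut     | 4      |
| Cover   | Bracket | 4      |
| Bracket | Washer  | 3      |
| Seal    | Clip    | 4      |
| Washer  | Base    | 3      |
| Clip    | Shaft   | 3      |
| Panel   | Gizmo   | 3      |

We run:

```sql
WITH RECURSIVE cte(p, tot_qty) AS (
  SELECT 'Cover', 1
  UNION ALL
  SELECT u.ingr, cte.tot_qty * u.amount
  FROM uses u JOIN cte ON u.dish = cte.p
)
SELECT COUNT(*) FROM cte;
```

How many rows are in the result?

10

Base: (Cover, tot_qty=1).
Iteration 1: components of {Cover} -> Bracket = 1*4 = 4, Panel = 1*4 = 4, Seal = 1*1 = 1.
Iteration 2: components of {Bracket,Panel,Seal} -> Clip = 1*4 = 4, Gizmo = 4*3 = 12, Nut = 4*4 = 16, Washer = 4*3 = 12.
Iteration 3: components of {Clip,Gizmo,Nut,Washer} -> Base = 12*3 = 36, Shaft = 4*3 = 12.
Iteration 4: no further components; recursion stops.
Total rows emitted: 10.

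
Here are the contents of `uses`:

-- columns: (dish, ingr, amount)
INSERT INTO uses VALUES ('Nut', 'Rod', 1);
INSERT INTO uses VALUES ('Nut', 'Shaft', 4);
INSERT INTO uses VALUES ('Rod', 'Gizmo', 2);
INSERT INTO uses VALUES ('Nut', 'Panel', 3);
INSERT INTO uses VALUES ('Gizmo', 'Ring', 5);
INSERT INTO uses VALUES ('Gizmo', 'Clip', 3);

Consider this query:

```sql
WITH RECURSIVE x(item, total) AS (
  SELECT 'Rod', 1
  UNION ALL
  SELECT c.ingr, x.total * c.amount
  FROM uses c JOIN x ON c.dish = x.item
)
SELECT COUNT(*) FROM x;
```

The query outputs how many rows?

4

Base: (Rod, total=1).
Iteration 1: components of {Rod} -> Gizmo = 1*2 = 2.
Iteration 2: components of {Gizmo} -> Clip = 2*3 = 6, Ring = 2*5 = 10.
Iteration 3: no further components; recursion stops.
Total rows emitted: 4.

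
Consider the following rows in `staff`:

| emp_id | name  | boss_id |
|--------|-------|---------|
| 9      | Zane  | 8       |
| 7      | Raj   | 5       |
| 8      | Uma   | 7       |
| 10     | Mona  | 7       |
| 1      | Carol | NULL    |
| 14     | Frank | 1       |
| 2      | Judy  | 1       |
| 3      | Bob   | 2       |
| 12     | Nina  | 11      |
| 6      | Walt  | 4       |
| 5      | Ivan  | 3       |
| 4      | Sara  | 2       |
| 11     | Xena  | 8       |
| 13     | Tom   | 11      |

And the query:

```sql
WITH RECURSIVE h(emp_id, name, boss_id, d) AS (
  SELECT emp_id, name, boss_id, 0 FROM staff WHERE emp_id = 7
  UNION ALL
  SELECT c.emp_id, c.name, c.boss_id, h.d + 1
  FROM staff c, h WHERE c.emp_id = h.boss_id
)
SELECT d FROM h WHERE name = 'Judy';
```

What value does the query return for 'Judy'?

3

Base: emp_id=7 (Raj), boss_id=5, d 0.
Iteration 1: join on emp_id=5 -> Ivan (id 5, boss_id=3, d 1).
Iteration 2: join on emp_id=3 -> Bob (id 3, boss_id=2, d 2).
Iteration 3: join on emp_id=2 -> Judy (id 2, boss_id=1, d 3).
Iteration 4: join on emp_id=1 -> Carol (id 1, boss_id=NULL, d 4).
Iteration 5: boss_id is NULL; no match; recursion stops.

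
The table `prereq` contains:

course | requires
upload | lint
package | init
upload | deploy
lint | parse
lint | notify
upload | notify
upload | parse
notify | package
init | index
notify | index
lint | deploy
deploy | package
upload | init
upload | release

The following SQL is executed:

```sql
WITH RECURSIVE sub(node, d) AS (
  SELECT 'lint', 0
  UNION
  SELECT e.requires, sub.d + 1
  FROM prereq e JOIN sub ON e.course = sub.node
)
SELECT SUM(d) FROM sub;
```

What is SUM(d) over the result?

Base: (lint, d=0).
Iteration 1: edges from {lint} -> (deploy, d=1), (notify, d=1), (parse, d=1).
Iteration 2: edges from {deploy,notify,parse} -> (index, d=2), (package, d=2). [UNION drops 1 duplicate row(s)]
Iteration 3: edges from {index,package} -> (init, d=3).
Iteration 4: edges from {init} -> (index, d=4).
Iteration 5: no outgoing edges from {index}; recursion stops.
SUM(d) = 0 + 1 + 1 + 1 + 2 + 2 + 3 + 4 = 14.

14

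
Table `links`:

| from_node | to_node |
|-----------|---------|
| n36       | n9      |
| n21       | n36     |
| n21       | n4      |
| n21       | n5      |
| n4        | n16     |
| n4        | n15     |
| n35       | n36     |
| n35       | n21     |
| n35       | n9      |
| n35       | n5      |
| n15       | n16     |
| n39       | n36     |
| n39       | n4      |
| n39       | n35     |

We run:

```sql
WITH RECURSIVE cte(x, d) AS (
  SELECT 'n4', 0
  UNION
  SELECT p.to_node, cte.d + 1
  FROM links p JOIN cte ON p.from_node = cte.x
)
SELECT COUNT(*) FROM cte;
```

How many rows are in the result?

Base: (n4, d=0).
Iteration 1: edges from {n4} -> (n15, d=1), (n16, d=1).
Iteration 2: edges from {n15,n16} -> (n16, d=2).
Iteration 3: no outgoing edges from {n16}; recursion stops.
Total rows emitted: 4.

4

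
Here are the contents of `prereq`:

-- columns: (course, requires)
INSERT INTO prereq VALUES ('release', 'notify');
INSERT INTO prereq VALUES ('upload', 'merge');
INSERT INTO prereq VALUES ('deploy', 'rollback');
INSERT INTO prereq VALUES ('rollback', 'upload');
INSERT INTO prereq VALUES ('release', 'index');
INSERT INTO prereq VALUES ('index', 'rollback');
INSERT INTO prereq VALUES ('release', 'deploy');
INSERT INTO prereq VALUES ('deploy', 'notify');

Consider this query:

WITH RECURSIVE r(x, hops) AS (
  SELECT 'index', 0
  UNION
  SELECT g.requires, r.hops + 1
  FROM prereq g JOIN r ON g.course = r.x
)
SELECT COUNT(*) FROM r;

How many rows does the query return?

Base: (index, hops=0).
Iteration 1: edges from {index} -> (rollback, hops=1).
Iteration 2: edges from {rollback} -> (upload, hops=2).
Iteration 3: edges from {upload} -> (merge, hops=3).
Iteration 4: no outgoing edges from {merge}; recursion stops.
Total rows emitted: 4.

4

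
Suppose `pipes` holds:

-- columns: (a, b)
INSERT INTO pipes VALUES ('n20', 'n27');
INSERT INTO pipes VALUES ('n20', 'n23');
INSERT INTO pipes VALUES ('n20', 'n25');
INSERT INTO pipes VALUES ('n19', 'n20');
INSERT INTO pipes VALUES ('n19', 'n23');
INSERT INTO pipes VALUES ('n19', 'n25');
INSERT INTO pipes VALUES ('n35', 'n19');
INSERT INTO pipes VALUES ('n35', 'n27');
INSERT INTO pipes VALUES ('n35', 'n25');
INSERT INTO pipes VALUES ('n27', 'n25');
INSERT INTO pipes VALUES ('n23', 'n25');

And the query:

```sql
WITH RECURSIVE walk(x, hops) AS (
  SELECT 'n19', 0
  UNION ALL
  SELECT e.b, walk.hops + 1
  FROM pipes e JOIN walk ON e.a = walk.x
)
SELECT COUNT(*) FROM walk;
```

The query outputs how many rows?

Base: (n19, hops=0).
Iteration 1: edges from {n19} -> (n20, hops=1), (n23, hops=1), (n25, hops=1).
Iteration 2: edges from {n20,n23,n25} -> (n23, hops=2), (n25, hops=2) x2, (n27, hops=2). [UNION ALL keeps all 4 new rows, including repeats]
Iteration 3: edges from {n23,n25,n27} -> (n25, hops=3) x2. [UNION ALL keeps all 2 new rows, including repeats]
Iteration 4: no outgoing edges from {n25}; recursion stops.
Total rows emitted: 10.

10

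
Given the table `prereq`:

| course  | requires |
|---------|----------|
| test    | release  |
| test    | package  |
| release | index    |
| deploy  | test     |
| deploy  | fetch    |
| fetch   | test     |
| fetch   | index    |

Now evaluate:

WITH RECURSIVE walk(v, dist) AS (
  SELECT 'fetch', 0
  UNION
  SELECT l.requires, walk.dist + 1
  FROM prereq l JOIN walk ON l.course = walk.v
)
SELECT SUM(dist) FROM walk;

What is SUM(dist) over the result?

9

Base: (fetch, dist=0).
Iteration 1: edges from {fetch} -> (index, dist=1), (test, dist=1).
Iteration 2: edges from {index,test} -> (package, dist=2), (release, dist=2).
Iteration 3: edges from {package,release} -> (index, dist=3).
Iteration 4: no outgoing edges from {index}; recursion stops.
SUM(dist) = 0 + 1 + 1 + 2 + 2 + 3 = 9.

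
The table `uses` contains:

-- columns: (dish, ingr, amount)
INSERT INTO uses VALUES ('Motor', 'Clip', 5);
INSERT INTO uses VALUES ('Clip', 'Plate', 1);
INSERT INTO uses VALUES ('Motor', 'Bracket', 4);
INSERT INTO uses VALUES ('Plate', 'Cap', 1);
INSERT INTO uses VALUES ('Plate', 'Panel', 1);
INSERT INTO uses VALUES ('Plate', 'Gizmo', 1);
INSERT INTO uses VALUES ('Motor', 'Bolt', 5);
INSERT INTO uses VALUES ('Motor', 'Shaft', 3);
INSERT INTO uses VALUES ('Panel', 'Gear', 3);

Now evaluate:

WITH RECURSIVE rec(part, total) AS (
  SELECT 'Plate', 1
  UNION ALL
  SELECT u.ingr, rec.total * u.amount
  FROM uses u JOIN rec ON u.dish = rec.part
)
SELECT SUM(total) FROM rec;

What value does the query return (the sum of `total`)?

7

Base: (Plate, total=1).
Iteration 1: components of {Plate} -> Cap = 1*1 = 1, Gizmo = 1*1 = 1, Panel = 1*1 = 1.
Iteration 2: components of {Cap,Gizmo,Panel} -> Gear = 1*3 = 3.
Iteration 3: no further components; recursion stops.
SUM(total) = 1 + 1 + 1 + 1 + 3 = 7.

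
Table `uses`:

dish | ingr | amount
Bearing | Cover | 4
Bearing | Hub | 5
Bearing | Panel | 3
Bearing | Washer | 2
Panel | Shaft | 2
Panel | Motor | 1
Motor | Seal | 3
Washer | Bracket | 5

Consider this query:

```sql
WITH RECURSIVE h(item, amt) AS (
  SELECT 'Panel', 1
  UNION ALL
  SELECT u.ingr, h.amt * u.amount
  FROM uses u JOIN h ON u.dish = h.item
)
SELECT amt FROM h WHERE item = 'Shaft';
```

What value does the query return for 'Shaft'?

2

Base: (Panel, amt=1).
Iteration 1: components of {Panel} -> Motor = 1*1 = 1, Shaft = 1*2 = 2.
Iteration 2: components of {Motor,Shaft} -> Seal = 1*3 = 3.
Iteration 3: no further components; recursion stops.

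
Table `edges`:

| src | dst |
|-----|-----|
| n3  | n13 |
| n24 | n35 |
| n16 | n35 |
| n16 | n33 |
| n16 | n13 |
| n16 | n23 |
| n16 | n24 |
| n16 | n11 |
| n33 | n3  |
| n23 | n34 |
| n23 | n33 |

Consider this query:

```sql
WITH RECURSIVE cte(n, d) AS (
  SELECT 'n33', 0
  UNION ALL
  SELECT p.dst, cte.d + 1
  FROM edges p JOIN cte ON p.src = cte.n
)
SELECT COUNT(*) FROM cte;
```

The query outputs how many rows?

Base: (n33, d=0).
Iteration 1: edges from {n33} -> (n3, d=1).
Iteration 2: edges from {n3} -> (n13, d=2).
Iteration 3: no outgoing edges from {n13}; recursion stops.
Total rows emitted: 3.

3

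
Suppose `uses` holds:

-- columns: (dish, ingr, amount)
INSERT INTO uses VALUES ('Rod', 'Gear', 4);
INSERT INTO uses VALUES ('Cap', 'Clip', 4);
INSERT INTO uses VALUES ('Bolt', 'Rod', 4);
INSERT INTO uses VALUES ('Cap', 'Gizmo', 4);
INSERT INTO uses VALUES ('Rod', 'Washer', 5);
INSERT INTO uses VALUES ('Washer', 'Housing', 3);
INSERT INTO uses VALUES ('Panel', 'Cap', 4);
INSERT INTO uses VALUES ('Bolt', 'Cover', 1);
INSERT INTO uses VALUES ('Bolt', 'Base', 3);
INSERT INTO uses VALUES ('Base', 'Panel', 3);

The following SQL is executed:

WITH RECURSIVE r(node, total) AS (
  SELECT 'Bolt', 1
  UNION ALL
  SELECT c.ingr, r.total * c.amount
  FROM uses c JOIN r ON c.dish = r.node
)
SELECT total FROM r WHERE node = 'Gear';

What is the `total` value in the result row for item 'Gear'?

16

Base: (Bolt, total=1).
Iteration 1: components of {Bolt} -> Base = 1*3 = 3, Cover = 1*1 = 1, Rod = 1*4 = 4.
Iteration 2: components of {Base,Cover,Rod} -> Gear = 4*4 = 16, Panel = 3*3 = 9, Washer = 4*5 = 20.
Iteration 3: components of {Gear,Panel,Washer} -> Cap = 9*4 = 36, Housing = 20*3 = 60.
Iteration 4: components of {Cap,Housing} -> Clip = 36*4 = 144, Gizmo = 36*4 = 144.
Iteration 5: no further components; recursion stops.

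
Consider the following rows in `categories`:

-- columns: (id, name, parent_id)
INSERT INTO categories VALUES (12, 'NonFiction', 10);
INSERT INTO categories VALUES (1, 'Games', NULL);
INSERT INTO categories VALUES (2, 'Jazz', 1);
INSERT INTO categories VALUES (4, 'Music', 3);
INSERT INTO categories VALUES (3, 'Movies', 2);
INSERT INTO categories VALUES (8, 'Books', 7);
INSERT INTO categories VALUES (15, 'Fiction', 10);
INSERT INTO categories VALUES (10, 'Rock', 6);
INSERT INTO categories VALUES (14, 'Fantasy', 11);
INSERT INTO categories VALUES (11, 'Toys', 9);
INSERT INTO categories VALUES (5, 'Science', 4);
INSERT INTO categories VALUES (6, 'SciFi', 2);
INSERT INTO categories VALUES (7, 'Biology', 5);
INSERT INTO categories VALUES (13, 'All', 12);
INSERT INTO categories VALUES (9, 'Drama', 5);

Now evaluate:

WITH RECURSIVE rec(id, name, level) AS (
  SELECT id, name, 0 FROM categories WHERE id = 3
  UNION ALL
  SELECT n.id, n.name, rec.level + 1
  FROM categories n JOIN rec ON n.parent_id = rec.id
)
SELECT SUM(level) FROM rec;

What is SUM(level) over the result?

22

Base: id=3 (Movies) at level 0.
Iteration 1: rows with parent_id in {3} -> Music (id 4, level 1).
Iteration 2: rows with parent_id in {4} -> Science (id 5, level 2).
Iteration 3: rows with parent_id in {5} -> Biology (id 7, level 3), Drama (id 9, level 3).
Iteration 4: rows with parent_id in {7,9} -> Books (id 8, level 4), Toys (id 11, level 4).
Iteration 5: rows with parent_id in {8,11} -> Fantasy (id 14, level 5).
Iteration 6: no rows with parent_id in {14}; recursion stops.
SUM(level) = 0 + 1 + 2 + 3 + 3 + 4 + 4 + 5 = 22.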